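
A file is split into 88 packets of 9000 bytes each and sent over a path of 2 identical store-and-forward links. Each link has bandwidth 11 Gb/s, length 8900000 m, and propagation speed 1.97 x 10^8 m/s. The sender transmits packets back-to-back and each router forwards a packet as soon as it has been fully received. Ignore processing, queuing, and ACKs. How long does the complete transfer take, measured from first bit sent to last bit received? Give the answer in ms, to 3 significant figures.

Per-hop transmission t_tx = L/R = 72000/11000000000 = 0.00654545 ms.
Per-hop propagation t_prop = 8900000/197000000 = 45.1777 ms.
Pipeline fill: first packet needs 2·t_tx to clear all hops; remaining 87 packets each add one t_tx.
Total = (2+88-1)·t_tx + 2·t_prop = 89·0.00654545 + 2·45.1777 = 90.9 ms.

90.9 ms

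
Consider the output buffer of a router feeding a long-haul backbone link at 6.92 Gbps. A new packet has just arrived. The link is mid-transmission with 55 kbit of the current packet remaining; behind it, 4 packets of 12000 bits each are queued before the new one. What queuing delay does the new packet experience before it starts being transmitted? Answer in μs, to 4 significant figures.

Each queued packet: L/R = 12000/6920000000 = 1.7341 μs.
4 queued → 6.93642 μs.
Plus remaining 55000 bits of current packet: 7.94798 μs.
Queuing delay = 14.88 μs.

14.88 μs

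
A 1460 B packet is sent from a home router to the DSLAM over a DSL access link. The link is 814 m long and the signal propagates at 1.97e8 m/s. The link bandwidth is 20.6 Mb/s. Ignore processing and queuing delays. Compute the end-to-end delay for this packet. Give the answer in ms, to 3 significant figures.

0.571 ms

L = 1460 × 8 = 11680 bits.
Transmission delay = L/R = 11680 / 20600000 = 0.56699 ms.
Propagation delay = d/s = 814 m / 197000000 m/s = 0.00413198 ms.
Total = 0.571 ms.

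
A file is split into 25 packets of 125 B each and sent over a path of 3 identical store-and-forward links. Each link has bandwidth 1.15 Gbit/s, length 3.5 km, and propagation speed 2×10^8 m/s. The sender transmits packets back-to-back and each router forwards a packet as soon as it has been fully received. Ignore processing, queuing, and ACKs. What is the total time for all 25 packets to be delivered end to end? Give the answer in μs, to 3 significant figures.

76.0 μs

Per-hop transmission t_tx = L/R = 1000/1150000000 = 0.869565 μs.
Per-hop propagation t_prop = 3500/200000000 = 17.5 μs.
Pipeline fill: first packet needs 3·t_tx to clear all hops; remaining 24 packets each add one t_tx.
Total = (3+25-1)·t_tx + 3·t_prop = 27·0.869565 + 3·17.5 = 76.0 μs.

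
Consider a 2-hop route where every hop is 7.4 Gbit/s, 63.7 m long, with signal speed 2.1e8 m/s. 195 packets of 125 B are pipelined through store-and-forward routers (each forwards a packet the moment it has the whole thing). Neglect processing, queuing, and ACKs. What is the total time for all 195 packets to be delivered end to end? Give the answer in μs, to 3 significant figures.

27.1 μs

Per-hop transmission t_tx = L/R = 1000/7400000000 = 0.135135 μs.
Per-hop propagation t_prop = 63.7/210000000 = 0.303333 μs.
Pipeline fill: first packet needs 2·t_tx to clear all hops; remaining 194 packets each add one t_tx.
Total = (2+195-1)·t_tx + 2·t_prop = 196·0.135135 + 2·0.303333 = 27.1 μs.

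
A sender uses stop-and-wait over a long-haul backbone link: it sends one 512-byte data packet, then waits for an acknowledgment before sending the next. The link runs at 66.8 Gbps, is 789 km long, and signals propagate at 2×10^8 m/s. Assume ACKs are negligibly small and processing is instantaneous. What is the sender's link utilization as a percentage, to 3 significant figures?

t_tx = L/R = 4096/66800000000 = 6.13174e-08 s.
t_prop = 789000/200000000 = 0.003945 s; RTT = 0.00789 s.
Cycle = t_tx + RTT = 0.00789006 s.
Utilization = t_tx / cycle = 6.13174e-08/0.00789006 = 0.000777 %.

0.000777 %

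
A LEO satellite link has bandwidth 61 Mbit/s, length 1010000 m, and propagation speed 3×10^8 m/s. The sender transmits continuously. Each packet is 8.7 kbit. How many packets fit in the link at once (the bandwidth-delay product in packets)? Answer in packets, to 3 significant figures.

23.6 packets

Propagation delay = 1010000 / 300000000 = 0.00336667 s.
BDP = R × t_prop = 61000000 × 0.00336667 = 205367 bits.
In packets of 8700 bits: 23.6 packets.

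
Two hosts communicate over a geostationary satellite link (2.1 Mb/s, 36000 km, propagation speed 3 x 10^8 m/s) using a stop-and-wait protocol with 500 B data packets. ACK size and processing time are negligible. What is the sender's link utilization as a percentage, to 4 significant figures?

t_tx = L/R = 4000/2100000 = 0.00190476 s.
t_prop = 36000000/300000000 = 0.12 s; RTT = 0.24 s.
Cycle = t_tx + RTT = 0.241905 s.
Utilization = t_tx / cycle = 0.00190476/0.241905 = 0.7874 %.

0.7874 %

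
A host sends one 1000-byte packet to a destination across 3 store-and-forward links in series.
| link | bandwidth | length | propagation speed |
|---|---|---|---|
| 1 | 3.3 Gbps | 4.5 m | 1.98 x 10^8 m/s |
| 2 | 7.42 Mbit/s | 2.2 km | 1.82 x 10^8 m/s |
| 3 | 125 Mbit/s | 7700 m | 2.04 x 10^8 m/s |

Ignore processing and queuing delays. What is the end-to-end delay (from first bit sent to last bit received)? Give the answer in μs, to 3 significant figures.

1190 μs

L = 1000 × 8 = 8000 bits.
Transmission delays (L/R per hop): 2.42424, 1078.17, 64 μs; sum = 1144.59 μs.
Propagation delays (d/s per hop): 0.0227273, 12.0879, 37.7451 μs; sum = 49.8557 μs.
End-to-end = 1190 μs.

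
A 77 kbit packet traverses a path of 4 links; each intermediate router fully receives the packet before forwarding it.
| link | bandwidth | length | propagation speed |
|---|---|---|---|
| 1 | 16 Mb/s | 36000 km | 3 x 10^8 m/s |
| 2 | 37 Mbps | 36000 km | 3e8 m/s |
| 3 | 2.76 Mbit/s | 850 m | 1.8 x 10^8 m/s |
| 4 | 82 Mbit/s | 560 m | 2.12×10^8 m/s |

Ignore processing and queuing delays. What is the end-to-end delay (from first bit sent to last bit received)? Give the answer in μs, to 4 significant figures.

L = 77000 bits.
Transmission delays (L/R per hop): 4812.5, 2081.08, 27898.6, 939.024 μs; sum = 35731.2 μs.
Propagation delays (d/s per hop): 120000, 120000, 4.72222, 2.64151 μs; sum = 240007 μs.
End-to-end = 275700 μs.

275700 μs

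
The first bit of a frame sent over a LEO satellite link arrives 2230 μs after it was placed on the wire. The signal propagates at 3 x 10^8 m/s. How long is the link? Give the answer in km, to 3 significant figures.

669 km

d = s × t_prop = 300000000 × 0.00223 = 669 km.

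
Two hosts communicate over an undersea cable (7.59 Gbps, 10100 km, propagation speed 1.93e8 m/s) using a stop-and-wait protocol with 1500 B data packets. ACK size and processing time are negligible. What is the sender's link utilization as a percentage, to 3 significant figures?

0.00151 %

t_tx = L/R = 12000/7590000000 = 1.58103e-06 s.
t_prop = 10100000/193000000 = 0.0523316 s; RTT = 0.104663 s.
Cycle = t_tx + RTT = 0.104665 s.
Utilization = t_tx / cycle = 1.58103e-06/0.104665 = 0.00151 %.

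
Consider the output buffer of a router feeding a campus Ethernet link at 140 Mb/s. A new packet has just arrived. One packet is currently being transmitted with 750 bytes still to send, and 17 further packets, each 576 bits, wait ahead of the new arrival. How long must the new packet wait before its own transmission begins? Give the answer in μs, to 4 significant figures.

112.8 μs

Each queued packet: L/R = 576/140000000 = 4.11429 μs.
17 queued → 69.9429 μs.
Plus remaining 6000 bits of current packet: 42.8571 μs.
Queuing delay = 112.8 μs.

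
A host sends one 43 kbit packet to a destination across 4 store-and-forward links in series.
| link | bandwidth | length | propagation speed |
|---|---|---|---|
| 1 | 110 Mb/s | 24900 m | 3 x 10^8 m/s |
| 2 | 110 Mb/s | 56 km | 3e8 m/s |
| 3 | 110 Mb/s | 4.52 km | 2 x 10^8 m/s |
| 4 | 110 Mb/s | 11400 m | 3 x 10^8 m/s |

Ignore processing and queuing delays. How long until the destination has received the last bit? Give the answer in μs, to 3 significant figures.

L = 43000 bits.
Transmission delay per hop = L/R = 43000/110000000 = 390.909 μs; 4 hops → 1563.64 μs.
Propagation delays (d/s per hop): 83, 186.667, 22.6, 38 μs; sum = 330.267 μs.
End-to-end = 1890 μs.

1890 μs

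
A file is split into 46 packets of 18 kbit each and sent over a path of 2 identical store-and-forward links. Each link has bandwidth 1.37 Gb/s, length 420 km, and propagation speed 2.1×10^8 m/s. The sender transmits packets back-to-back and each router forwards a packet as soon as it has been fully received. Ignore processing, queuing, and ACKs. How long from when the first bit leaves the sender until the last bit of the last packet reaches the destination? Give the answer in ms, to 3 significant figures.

Per-hop transmission t_tx = L/R = 18000/1370000000 = 0.0131387 ms.
Per-hop propagation t_prop = 420000/210000000 = 2 ms.
Pipeline fill: first packet needs 2·t_tx to clear all hops; remaining 45 packets each add one t_tx.
Total = (2+46-1)·t_tx + 2·t_prop = 47·0.0131387 + 2·2 = 4.62 ms.

4.62 ms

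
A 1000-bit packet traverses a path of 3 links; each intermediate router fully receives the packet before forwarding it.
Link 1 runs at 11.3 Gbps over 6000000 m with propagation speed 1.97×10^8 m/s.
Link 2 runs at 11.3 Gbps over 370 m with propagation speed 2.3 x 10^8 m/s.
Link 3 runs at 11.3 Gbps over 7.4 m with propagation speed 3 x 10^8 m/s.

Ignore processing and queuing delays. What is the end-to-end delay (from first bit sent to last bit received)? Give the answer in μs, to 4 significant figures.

Transmission delay per hop = L/R = 1000/11300000000 = 0.0884956 μs; 3 hops → 0.265487 μs.
Propagation delays (d/s per hop): 30456.9, 1.6087, 0.0246667 μs; sum = 30458.5 μs.
End-to-end = 30460 μs.

30460 μs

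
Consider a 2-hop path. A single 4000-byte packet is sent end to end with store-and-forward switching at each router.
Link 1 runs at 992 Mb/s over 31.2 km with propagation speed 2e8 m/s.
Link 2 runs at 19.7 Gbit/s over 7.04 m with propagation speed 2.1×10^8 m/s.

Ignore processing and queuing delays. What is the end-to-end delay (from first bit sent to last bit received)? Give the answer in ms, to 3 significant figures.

L = 4000 × 8 = 32000 bits.
Transmission delays (L/R per hop): 0.0322581, 0.00162437 ms; sum = 0.0338824 ms.
Propagation delays (d/s per hop): 0.156, 3.35238e-05 ms; sum = 0.156034 ms.
End-to-end = 0.190 ms.

0.190 ms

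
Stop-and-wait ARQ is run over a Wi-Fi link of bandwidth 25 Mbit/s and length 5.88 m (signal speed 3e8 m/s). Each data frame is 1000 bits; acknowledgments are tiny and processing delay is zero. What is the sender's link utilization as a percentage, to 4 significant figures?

t_tx = L/R = 1000/25000000 = 4e-05 s.
t_prop = 5.88/300000000 = 1.96e-08 s; RTT = 3.92e-08 s.
Cycle = t_tx + RTT = 4.00392e-05 s.
Utilization = t_tx / cycle = 4e-05/4.00392e-05 = 99.90 %.

99.90 %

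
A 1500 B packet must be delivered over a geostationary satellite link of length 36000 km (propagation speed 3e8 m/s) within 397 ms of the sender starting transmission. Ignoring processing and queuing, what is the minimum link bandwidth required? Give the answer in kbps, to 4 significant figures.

L = 12000 bits.
Propagation delay = 36000000 / 300000000 = 120 ms.
Transmission budget = 397 − 120 = 277 ms.
R ≥ L / t_tx = 12000 bits / 0.277 s = 43.32 kbps.

43.32 kbps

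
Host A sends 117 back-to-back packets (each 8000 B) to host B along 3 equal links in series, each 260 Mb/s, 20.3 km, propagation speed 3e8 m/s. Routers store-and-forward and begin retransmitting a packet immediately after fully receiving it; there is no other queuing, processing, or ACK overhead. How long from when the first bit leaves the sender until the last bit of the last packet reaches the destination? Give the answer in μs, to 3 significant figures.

29500 μs

Per-hop transmission t_tx = L/R = 64000/260000000 = 246.154 μs.
Per-hop propagation t_prop = 20300/300000000 = 67.6667 μs.
Pipeline fill: first packet needs 3·t_tx to clear all hops; remaining 116 packets each add one t_tx.
Total = (3+117-1)·t_tx + 3·t_prop = 119·246.154 + 3·67.6667 = 29500 μs.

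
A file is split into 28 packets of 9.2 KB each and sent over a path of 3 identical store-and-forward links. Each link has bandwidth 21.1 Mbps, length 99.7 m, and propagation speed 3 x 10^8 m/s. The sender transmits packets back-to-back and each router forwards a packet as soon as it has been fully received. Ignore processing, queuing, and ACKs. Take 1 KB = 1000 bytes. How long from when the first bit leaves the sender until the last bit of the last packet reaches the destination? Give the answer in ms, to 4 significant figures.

104.6 ms

Per-hop transmission t_tx = L/R = 73600/21100000 = 3.48815 ms.
Per-hop propagation t_prop = 99.7/300000000 = 0.000332333 ms.
Pipeline fill: first packet needs 3·t_tx to clear all hops; remaining 27 packets each add one t_tx.
Total = (3+28-1)·t_tx + 3·t_prop = 30·3.48815 + 3·0.000332333 = 104.6 ms.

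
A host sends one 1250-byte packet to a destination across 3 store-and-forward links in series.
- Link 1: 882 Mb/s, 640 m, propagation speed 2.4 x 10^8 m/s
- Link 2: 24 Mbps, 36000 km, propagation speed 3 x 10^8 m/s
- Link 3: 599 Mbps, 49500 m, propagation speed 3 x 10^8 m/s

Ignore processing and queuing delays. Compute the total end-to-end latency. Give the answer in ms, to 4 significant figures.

120.6 ms

L = 1250 × 8 = 10000 bits.
Transmission delays (L/R per hop): 0.0113379, 0.416667, 0.0166945 ms; sum = 0.444699 ms.
Propagation delays (d/s per hop): 0.00266667, 120, 0.165 ms; sum = 120.168 ms.
End-to-end = 120.6 ms.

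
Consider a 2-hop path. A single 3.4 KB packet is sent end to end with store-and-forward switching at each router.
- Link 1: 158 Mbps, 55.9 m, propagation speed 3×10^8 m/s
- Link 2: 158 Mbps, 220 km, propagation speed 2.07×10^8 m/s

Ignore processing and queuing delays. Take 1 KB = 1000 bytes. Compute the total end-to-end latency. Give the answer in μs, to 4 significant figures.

1407 μs

L = 27200 bits.
Transmission delay per hop = L/R = 27200/158000000 = 172.152 μs; 2 hops → 344.304 μs.
Propagation delays (d/s per hop): 0.186333, 1062.8 μs; sum = 1062.99 μs.
End-to-end = 1407 μs.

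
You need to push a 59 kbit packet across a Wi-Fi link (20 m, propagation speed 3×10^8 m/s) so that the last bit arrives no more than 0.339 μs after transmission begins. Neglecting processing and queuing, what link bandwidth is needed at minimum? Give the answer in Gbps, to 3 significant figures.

Propagation delay = 20 / 300000000 = 0.0666667 μs.
Transmission budget = 0.339 − 0.0666667 = 0.272333 μs.
R ≥ L / t_tx = 59000 bits / 2.72333e-07 s = 217 Gbps.

217 Gbps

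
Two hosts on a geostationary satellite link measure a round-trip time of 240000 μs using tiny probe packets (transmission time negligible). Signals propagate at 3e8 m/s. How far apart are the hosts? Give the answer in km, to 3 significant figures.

One-way propagation = RTT/2 = 120000 μs.
d = s × t = 300000000 × 0.12 = 36000 km.

36000 km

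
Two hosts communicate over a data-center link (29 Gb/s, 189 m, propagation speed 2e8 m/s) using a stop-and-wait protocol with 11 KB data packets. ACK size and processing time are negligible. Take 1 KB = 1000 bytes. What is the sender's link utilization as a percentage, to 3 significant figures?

61.6 %

t_tx = L/R = 88000/29000000000 = 3.03448e-06 s.
t_prop = 189/200000000 = 9.45e-07 s; RTT = 1.89e-06 s.
Cycle = t_tx + RTT = 4.92448e-06 s.
Utilization = t_tx / cycle = 3.03448e-06/4.92448e-06 = 61.6 %.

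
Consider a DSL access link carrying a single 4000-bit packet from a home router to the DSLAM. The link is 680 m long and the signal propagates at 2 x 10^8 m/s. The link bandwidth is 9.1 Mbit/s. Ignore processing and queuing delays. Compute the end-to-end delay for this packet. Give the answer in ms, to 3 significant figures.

Transmission delay = L/R = 4000 / 9100000 = 0.43956 ms.
Propagation delay = d/s = 680 m / 200000000 m/s = 0.0034 ms.
Total = 0.443 ms.

0.443 ms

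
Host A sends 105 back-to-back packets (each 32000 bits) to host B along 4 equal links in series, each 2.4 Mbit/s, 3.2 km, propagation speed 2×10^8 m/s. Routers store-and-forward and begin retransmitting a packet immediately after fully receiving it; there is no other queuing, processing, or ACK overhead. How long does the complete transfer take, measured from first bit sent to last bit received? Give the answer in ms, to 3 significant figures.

1440 ms

Per-hop transmission t_tx = L/R = 32000/2400000 = 13.3333 ms.
Per-hop propagation t_prop = 3200/200000000 = 0.016 ms.
Pipeline fill: first packet needs 4·t_tx to clear all hops; remaining 104 packets each add one t_tx.
Total = (4+105-1)·t_tx + 4·t_prop = 108·13.3333 + 4·0.016 = 1440 ms.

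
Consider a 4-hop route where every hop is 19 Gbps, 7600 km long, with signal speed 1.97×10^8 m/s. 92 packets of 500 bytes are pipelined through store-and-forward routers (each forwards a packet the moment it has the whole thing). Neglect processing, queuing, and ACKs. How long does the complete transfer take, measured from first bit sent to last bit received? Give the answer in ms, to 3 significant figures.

Per-hop transmission t_tx = L/R = 4000/19000000000 = 0.000210526 ms.
Per-hop propagation t_prop = 7600000/197000000 = 38.5787 ms.
Pipeline fill: first packet needs 4·t_tx to clear all hops; remaining 91 packets each add one t_tx.
Total = (4+92-1)·t_tx + 4·t_prop = 95·0.000210526 + 4·38.5787 = 154 ms.

154 ms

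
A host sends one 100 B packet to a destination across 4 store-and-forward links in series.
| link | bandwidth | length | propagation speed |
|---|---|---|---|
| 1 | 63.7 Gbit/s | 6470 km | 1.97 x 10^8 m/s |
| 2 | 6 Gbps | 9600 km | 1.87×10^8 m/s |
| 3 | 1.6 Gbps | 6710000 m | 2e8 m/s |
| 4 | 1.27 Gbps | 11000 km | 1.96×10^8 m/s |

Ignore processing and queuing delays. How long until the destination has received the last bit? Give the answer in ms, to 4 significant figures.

L = 100 × 8 = 800 bits.
Transmission delays (L/R per hop): 1.25589e-05, 0.000133333, 0.0005, 0.000629921 ms; sum = 0.00127581 ms.
Propagation delays (d/s per hop): 32.8426, 51.3369, 33.55, 56.1224 ms; sum = 173.852 ms.
End-to-end = 173.9 ms.

173.9 ms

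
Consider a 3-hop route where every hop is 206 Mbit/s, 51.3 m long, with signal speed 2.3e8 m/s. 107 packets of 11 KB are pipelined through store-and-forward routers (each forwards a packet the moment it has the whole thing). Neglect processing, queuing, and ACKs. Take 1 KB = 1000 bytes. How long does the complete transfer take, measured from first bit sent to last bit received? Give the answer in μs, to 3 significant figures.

46600 μs

Per-hop transmission t_tx = L/R = 88000/206000000 = 427.184 μs.
Per-hop propagation t_prop = 51.3/2.3e+08 = 0.223043 μs.
Pipeline fill: first packet needs 3·t_tx to clear all hops; remaining 106 packets each add one t_tx.
Total = (3+107-1)·t_tx + 3·t_prop = 109·427.184 + 3·0.223043 = 46600 μs.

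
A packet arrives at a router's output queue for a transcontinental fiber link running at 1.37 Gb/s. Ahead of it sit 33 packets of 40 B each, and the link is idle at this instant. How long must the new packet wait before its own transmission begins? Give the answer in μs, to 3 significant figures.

7.71 μs

Each queued packet: L/R = 320/1370000000 = 0.233577 μs.
33 queued → 7.70803 μs.
Queuing delay = 7.71 μs.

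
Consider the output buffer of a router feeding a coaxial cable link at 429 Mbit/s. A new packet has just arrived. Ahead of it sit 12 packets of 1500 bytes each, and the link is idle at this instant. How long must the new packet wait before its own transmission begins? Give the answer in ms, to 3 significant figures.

Each queued packet: L/R = 12000/429000000 = 0.027972 ms.
12 queued → 0.335664 ms.
Queuing delay = 0.336 ms.

0.336 ms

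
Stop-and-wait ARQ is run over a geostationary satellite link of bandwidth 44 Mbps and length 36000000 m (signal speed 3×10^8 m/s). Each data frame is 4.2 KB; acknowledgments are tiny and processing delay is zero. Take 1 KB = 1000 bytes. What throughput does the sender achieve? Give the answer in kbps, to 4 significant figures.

139.6 kbps

t_tx = L/R = 33600/44000000 = 0.000763636 s.
t_prop = 36000000/300000000 = 0.12 s; RTT = 0.24 s.
Cycle = t_tx + RTT = 0.240764 s.
Throughput = L / cycle = 33600 / 0.240764 = 139.6 kbps.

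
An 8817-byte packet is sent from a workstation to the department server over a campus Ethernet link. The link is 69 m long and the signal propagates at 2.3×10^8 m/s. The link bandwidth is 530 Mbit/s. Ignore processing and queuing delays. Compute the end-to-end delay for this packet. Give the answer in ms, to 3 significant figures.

L = 8817 × 8 = 70536 bits.
Transmission delay = L/R = 70536 / 530000000 = 0.133087 ms.
Propagation delay = d/s = 69 m / 2.3e+08 m/s = 0.0003 ms.
Total = 0.133 ms.

0.133 ms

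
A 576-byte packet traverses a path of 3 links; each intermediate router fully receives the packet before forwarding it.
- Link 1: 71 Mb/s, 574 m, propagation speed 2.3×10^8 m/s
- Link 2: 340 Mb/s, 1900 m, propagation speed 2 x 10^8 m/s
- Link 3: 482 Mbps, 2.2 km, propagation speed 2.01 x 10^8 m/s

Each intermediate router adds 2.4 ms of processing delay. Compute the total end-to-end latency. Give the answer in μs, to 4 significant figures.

4911 μs

L = 576 × 8 = 4608 bits.
Transmission delays (L/R per hop): 64.9014, 13.5529, 9.56017 μs; sum = 88.0145 μs.
Propagation delays (d/s per hop): 2.49565, 9.5, 10.9453 μs; sum = 22.9409 μs.
Processing at 2 router(s): 2 × 2.4 ms = 4800 μs.
End-to-end = 4911 μs.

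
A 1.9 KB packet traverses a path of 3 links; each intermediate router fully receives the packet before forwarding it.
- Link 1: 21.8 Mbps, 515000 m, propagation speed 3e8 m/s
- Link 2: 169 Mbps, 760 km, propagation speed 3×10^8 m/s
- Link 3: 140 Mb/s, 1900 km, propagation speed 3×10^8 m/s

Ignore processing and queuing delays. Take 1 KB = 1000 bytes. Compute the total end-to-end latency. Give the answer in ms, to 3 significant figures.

11.5 ms

L = 15200 bits.
Transmission delays (L/R per hop): 0.697248, 0.0899408, 0.108571 ms; sum = 0.89576 ms.
Propagation delays (d/s per hop): 1.71667, 2.53333, 6.33333 ms; sum = 10.5833 ms.
End-to-end = 11.5 ms.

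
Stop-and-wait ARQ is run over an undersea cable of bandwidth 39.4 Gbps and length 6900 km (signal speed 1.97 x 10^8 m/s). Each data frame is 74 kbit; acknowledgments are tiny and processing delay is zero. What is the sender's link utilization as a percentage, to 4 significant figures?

0.002681 %

t_tx = L/R = 74000/39400000000 = 1.87817e-06 s.
t_prop = 6900000/197000000 = 0.0350254 s; RTT = 0.0700508 s.
Cycle = t_tx + RTT = 0.0700526 s.
Utilization = t_tx / cycle = 1.87817e-06/0.0700526 = 0.002681 %.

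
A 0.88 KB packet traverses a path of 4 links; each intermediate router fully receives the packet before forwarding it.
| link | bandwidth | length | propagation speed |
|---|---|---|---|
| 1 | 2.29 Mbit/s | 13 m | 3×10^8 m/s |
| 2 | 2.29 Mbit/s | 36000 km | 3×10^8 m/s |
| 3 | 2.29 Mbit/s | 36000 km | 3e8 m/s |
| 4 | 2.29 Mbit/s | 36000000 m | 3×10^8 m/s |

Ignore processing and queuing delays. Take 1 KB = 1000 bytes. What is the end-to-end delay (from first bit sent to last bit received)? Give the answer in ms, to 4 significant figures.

372.3 ms

L = 7040 bits.
Transmission delay per hop = L/R = 7040/2290000 = 3.07424 ms; 4 hops → 12.2969 ms.
Propagation delays (d/s per hop): 4.33333e-05, 120, 120, 120 ms; sum = 360 ms.
End-to-end = 372.3 ms.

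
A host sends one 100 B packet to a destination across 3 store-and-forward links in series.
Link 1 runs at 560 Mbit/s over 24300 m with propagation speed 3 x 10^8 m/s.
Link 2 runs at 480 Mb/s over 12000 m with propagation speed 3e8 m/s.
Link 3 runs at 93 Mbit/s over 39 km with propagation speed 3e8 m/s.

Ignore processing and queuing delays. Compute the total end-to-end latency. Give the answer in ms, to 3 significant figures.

L = 100 × 8 = 800 bits.
Transmission delays (L/R per hop): 0.00142857, 0.00166667, 0.00860215 ms; sum = 0.0116974 ms.
Propagation delays (d/s per hop): 0.081, 0.04, 0.13 ms; sum = 0.251 ms.
End-to-end = 0.263 ms.

0.263 ms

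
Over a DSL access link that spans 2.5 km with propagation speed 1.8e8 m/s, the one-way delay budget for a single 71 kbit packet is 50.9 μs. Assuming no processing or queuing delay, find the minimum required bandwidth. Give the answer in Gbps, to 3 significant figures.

1.92 Gbps

Propagation delay = 2500 / 180000000 = 13.8889 μs.
Transmission budget = 50.9 − 13.8889 = 37.0111 μs.
R ≥ L / t_tx = 71000 bits / 3.70111e-05 s = 1.92 Gbps.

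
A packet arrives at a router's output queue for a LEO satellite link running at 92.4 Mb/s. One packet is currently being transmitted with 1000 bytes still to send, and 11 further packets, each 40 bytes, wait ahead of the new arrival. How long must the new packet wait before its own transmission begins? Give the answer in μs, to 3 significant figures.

125 μs

Each queued packet: L/R = 320/92400000 = 3.4632 μs.
11 queued → 38.0952 μs.
Plus remaining 8000 bits of current packet: 86.5801 μs.
Queuing delay = 125 μs.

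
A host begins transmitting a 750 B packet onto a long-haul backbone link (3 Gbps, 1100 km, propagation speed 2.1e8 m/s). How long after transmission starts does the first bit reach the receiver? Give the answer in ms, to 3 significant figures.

First bit experiences only propagation delay: d/s = 1100000/210000000 = 5.24 ms.

5.24 ms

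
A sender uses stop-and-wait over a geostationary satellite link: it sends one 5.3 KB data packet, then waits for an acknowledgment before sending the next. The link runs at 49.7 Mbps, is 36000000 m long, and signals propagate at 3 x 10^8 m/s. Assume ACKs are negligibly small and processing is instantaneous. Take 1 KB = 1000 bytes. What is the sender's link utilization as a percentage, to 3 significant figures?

0.354 %

t_tx = L/R = 42400/49700000 = 0.000853119 s.
t_prop = 36000000/300000000 = 0.12 s; RTT = 0.24 s.
Cycle = t_tx + RTT = 0.240853 s.
Utilization = t_tx / cycle = 0.000853119/0.240853 = 0.354 %.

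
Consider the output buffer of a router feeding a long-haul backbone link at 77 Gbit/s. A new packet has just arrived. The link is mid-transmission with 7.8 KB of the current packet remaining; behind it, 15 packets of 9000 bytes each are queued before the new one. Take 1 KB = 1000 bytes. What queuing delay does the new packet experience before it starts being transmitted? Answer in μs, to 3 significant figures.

14.8 μs

Each queued packet: L/R = 72000/77000000000 = 0.935065 μs.
15 queued → 14.026 μs.
Plus remaining 62400 bits of current packet: 0.81039 μs.
Queuing delay = 14.8 μs.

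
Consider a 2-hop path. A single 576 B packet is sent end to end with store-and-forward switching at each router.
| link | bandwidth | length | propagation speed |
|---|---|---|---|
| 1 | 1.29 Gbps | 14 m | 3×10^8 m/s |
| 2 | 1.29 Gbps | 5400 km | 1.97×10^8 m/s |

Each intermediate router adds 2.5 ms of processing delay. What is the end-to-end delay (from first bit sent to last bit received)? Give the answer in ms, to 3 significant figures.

29.9 ms

L = 576 × 8 = 4608 bits.
Transmission delay per hop = L/R = 4608/1290000000 = 0.00357209 ms; 2 hops → 0.00714419 ms.
Propagation delays (d/s per hop): 4.66667e-05, 27.4112 ms; sum = 27.4112 ms.
Processing at 1 router(s): 1 × 2.5 ms = 2.5 ms.
End-to-end = 29.9 ms.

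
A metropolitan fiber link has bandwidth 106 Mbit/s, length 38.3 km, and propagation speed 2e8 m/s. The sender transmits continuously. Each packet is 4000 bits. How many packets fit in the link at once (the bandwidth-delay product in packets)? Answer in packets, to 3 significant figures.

5.07 packets

Propagation delay = 38300 / 200000000 = 0.0001915 s.
BDP = R × t_prop = 106000000 × 0.0001915 = 20299 bits.
In packets of 4000 bits: 5.07 packets.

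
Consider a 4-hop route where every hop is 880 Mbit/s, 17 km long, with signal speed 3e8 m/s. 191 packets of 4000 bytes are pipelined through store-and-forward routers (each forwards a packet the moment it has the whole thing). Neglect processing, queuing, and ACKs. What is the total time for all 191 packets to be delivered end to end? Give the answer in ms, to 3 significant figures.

Per-hop transmission t_tx = L/R = 32000/880000000 = 0.0363636 ms.
Per-hop propagation t_prop = 17000/300000000 = 0.0566667 ms.
Pipeline fill: first packet needs 4·t_tx to clear all hops; remaining 190 packets each add one t_tx.
Total = (4+191-1)·t_tx + 4·t_prop = 194·0.0363636 + 4·0.0566667 = 7.28 ms.

7.28 ms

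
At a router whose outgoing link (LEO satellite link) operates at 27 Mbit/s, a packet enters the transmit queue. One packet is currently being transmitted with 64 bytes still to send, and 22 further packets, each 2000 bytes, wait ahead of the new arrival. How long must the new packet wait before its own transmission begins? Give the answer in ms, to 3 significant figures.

Each queued packet: L/R = 16000/27000000 = 0.592593 ms.
22 queued → 13.037 ms.
Plus remaining 512 bits of current packet: 0.018963 ms.
Queuing delay = 13.1 ms.

13.1 ms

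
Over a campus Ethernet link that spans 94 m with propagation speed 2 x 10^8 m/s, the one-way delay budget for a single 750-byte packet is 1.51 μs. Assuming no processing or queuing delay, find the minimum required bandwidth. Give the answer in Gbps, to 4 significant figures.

5.769 Gbps

L = 6000 bits.
Propagation delay = 94 / 200000000 = 0.47 μs.
Transmission budget = 1.51 − 0.47 = 1.04 μs.
R ≥ L / t_tx = 6000 bits / 1.04e-06 s = 5.769 Gbps.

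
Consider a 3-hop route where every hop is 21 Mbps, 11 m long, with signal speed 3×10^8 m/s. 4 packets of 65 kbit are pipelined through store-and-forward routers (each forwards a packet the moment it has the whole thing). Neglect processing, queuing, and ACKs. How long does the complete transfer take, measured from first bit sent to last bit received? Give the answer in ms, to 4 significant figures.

Per-hop transmission t_tx = L/R = 65000/21000000 = 3.09524 ms.
Per-hop propagation t_prop = 11/300000000 = 3.66667e-05 ms.
Pipeline fill: first packet needs 3·t_tx to clear all hops; remaining 3 packets each add one t_tx.
Total = (3+4-1)·t_tx + 3·t_prop = 6·3.09524 + 3·3.66667e-05 = 18.57 ms.

18.57 ms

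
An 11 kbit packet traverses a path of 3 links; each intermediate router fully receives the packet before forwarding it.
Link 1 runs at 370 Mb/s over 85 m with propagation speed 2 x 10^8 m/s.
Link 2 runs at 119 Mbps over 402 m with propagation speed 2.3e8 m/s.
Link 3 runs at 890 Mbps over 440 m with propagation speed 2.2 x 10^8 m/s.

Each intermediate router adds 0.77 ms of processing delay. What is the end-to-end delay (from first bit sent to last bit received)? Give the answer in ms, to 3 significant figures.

L = 11000 bits.
Transmission delays (L/R per hop): 0.0297297, 0.092437, 0.0123596 ms; sum = 0.134526 ms.
Propagation delays (d/s per hop): 0.000425, 0.00174783, 0.002 ms; sum = 0.00417283 ms.
Processing at 2 router(s): 2 × 0.77 ms = 1.54 ms.
End-to-end = 1.68 ms.

1.68 ms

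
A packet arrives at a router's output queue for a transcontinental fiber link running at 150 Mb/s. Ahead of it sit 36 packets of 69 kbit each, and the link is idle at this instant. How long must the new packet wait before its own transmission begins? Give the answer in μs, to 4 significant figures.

Each queued packet: L/R = 69000/150000000 = 460 μs.
36 queued → 16560 μs.
Queuing delay = 16560 μs.

16560 μs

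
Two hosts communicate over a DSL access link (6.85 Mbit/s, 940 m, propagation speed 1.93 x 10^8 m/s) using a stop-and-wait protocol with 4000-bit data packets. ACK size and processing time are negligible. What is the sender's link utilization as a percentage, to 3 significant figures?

t_tx = L/R = 4000/6850000 = 0.000583942 s.
t_prop = 940/193000000 = 4.87047e-06 s; RTT = 9.74093e-06 s.
Cycle = t_tx + RTT = 0.000593683 s.
Utilization = t_tx / cycle = 0.000583942/0.000593683 = 98.4 %.

98.4 %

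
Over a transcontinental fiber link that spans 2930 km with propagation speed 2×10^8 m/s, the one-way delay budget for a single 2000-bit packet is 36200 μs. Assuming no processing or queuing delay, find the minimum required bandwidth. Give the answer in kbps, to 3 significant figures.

Propagation delay = 2930000 / 200000000 = 14650 μs.
Transmission budget = 36200 − 14650 = 21550 μs.
R ≥ L / t_tx = 2000 bits / 0.02155 s = 92.8 kbps.

92.8 kbps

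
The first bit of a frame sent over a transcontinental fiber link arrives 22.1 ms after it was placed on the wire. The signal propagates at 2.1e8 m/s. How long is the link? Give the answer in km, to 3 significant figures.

d = s × t_prop = 210000000 × 0.0221 = 4640 km.

4640 km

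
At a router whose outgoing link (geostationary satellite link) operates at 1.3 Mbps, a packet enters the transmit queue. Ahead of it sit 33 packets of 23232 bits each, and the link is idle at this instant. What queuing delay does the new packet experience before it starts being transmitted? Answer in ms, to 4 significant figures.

589.7 ms

Each queued packet: L/R = 23232/1300000 = 17.8708 ms.
33 queued → 589.735 ms.
Queuing delay = 589.7 ms.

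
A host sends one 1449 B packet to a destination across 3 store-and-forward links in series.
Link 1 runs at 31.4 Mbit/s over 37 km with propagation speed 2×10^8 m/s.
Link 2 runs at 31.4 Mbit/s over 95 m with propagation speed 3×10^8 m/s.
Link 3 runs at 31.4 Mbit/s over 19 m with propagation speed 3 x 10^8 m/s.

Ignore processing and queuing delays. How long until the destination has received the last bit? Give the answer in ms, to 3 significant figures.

L = 1449 × 8 = 11592 bits.
Transmission delay per hop = L/R = 11592/31400000 = 0.369172 ms; 3 hops → 1.10752 ms.
Propagation delays (d/s per hop): 0.185, 0.000316667, 6.33333e-05 ms; sum = 0.18538 ms.
End-to-end = 1.29 ms.

1.29 ms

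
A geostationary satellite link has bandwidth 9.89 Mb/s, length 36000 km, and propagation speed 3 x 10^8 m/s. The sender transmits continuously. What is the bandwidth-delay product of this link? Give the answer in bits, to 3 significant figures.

1190000 bits

Propagation delay = 36000000 / 300000000 = 0.12 s.
BDP = R × t_prop = 9890000 × 0.12 = 1186800 bits.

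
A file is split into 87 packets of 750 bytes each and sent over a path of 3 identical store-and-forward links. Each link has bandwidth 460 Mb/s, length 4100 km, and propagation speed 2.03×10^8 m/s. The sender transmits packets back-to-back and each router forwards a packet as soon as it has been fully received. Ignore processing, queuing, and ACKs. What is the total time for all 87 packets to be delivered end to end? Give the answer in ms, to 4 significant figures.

61.75 ms

Per-hop transmission t_tx = L/R = 6000/460000000 = 0.0130435 ms.
Per-hop propagation t_prop = 4100000/2.03e+08 = 20.197 ms.
Pipeline fill: first packet needs 3·t_tx to clear all hops; remaining 86 packets each add one t_tx.
Total = (3+87-1)·t_tx + 3·t_prop = 89·0.0130435 + 3·20.197 = 61.75 ms.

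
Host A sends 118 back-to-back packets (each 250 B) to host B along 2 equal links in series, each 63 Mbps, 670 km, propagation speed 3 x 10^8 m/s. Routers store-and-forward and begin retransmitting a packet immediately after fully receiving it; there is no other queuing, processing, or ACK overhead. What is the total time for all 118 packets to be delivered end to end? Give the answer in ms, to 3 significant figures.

8.24 ms

Per-hop transmission t_tx = L/R = 2000/63000000 = 0.031746 ms.
Per-hop propagation t_prop = 670000/300000000 = 2.23333 ms.
Pipeline fill: first packet needs 2·t_tx to clear all hops; remaining 117 packets each add one t_tx.
Total = (2+118-1)·t_tx + 2·t_prop = 119·0.031746 + 2·2.23333 = 8.24 ms.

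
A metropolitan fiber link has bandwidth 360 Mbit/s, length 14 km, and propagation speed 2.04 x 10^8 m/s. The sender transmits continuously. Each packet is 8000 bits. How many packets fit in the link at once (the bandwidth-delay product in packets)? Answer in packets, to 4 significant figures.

Propagation delay = 14000 / 204000000 = 6.86275e-05 s.
BDP = R × t_prop = 360000000 × 6.86275e-05 = 24705.9 bits.
In packets of 8000 bits: 3.088 packets.

3.088 packets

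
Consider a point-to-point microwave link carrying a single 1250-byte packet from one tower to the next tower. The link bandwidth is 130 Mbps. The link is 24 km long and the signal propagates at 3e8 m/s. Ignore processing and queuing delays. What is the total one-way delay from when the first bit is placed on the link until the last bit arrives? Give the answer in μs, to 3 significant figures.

157 μs

L = 1250 × 8 = 10000 bits.
Transmission delay = L/R = 10000 / 130000000 = 76.9231 μs.
Propagation delay = d/s = 24000 m / 300000000 m/s = 80 μs.
Total = 157 μs.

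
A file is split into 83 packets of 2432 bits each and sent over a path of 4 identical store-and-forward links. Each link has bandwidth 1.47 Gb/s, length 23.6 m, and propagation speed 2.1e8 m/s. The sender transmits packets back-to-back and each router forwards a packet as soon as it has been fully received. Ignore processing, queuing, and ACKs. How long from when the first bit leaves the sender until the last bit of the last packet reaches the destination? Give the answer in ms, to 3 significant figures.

Per-hop transmission t_tx = L/R = 2432/1470000000 = 0.00165442 ms.
Per-hop propagation t_prop = 23.6/210000000 = 0.000112381 ms.
Pipeline fill: first packet needs 4·t_tx to clear all hops; remaining 82 packets each add one t_tx.
Total = (4+83-1)·t_tx + 4·t_prop = 86·0.00165442 + 4·0.000112381 = 0.143 ms.

0.143 ms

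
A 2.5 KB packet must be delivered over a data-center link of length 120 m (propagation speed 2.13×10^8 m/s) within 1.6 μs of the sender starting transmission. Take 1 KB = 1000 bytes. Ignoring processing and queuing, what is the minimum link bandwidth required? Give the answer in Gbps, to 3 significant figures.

19.3 Gbps

L = 20000 bits.
Propagation delay = 120 / 213000000 = 0.56338 μs.
Transmission budget = 1.6 − 0.56338 = 1.03662 μs.
R ≥ L / t_tx = 20000 bits / 1.03662e-06 s = 19.3 Gbps.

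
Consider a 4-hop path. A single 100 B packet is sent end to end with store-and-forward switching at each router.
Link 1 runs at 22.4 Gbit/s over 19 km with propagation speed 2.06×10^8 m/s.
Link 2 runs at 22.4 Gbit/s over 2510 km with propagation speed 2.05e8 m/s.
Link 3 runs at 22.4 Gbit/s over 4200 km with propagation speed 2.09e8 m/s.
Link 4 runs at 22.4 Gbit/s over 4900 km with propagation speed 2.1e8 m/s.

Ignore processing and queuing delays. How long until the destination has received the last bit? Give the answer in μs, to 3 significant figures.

55800 μs

L = 100 × 8 = 800 bits.
Transmission delay per hop = L/R = 800/22400000000 = 0.0357143 μs; 4 hops → 0.142857 μs.
Propagation delays (d/s per hop): 92.233, 12243.9, 20095.7, 23333.3 μs; sum = 55765.2 μs.
End-to-end = 55800 μs.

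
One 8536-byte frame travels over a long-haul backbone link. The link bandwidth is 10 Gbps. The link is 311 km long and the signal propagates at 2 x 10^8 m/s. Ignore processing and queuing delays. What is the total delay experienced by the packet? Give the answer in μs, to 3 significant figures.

1560 μs

L = 8536 × 8 = 68288 bits.
Transmission delay = L/R = 68288 / 10000000000 = 6.8288 μs.
Propagation delay = d/s = 311000 m / 200000000 m/s = 1555 μs.
Total = 1560 μs.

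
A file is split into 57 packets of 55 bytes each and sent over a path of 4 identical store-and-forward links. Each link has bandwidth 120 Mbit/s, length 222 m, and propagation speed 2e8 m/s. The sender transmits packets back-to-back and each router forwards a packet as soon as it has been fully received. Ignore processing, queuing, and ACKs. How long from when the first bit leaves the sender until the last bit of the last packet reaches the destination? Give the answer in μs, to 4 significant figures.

Per-hop transmission t_tx = L/R = 440/120000000 = 3.66667 μs.
Per-hop propagation t_prop = 222/200000000 = 1.11 μs.
Pipeline fill: first packet needs 4·t_tx to clear all hops; remaining 56 packets each add one t_tx.
Total = (4+57-1)·t_tx + 4·t_prop = 60·3.66667 + 4·1.11 = 224.4 μs.

224.4 μs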